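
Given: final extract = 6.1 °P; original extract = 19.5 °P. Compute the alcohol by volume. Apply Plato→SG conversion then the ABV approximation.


SG = 259/(259 − P);  ABV = (OG − FG)·131.25
OG = 259/(259 − 19.5) = 1.0814
FG = 259/(259 − 6.1) = 1.0241
ABV = (1.0814 − 1.0241)·131.25

7.5205 % ABV


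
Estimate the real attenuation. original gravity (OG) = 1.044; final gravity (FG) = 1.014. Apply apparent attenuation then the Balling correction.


AA = (OG−FG)/(OG−1)·100;  RA = AA·0.8192
AA = (1.044 − 1.014)/(1.044 − 1)·100 = 68.1818
RA = 68.1818·0.8192

55.8545 %


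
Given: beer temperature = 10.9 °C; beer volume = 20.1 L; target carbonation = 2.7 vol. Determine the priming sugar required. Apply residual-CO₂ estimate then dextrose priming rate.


residual = 14.695·(0.01821 + 0.09011·e^(−0.04·T));  sugar = (target − residual)·4.0·V
residual = 14.695·(0.01821 + 0.09011·e^(−0.04·10.9)) = 1.1238
sugar = (2.7 − 1.1238)·4.0·20.1

126.7244 g


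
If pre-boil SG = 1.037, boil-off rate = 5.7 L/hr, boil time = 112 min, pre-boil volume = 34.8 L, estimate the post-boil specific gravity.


V_post = V_pre − rate·(t/60);  SG_post = 1 + (SG_pre−1)·V_pre/V_post
V_post = 34.8 − 5.7·(112/60) = 24.1600
SG_post = 1 + (1.037 − 1)·34.8/24.1600

1.0533


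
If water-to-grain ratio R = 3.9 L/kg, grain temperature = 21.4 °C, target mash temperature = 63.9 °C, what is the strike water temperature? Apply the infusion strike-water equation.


T_strike = (0.41/R)·(T_mash − T_grain) + T_mash
T_strike = (0.41/3.9)·(63.9 − 21.4) + 63.9

68.3679 °C


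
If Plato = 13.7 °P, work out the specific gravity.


SG = 259/(259 − P)
SG = 259/(259 − 13.7)

1.0558


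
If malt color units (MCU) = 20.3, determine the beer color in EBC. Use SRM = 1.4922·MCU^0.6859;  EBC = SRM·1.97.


SRM = 1.4922·20.3^0.6859 = 11.7663
EBC = 11.7663·1.97

23.1795 EBC


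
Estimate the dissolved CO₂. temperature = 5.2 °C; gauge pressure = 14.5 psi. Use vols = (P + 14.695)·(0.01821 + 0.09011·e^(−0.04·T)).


vols = (14.5 + 14.695)·(0.01821 + 0.09011·e^(−0.04·5.2))

2.6684 volumes


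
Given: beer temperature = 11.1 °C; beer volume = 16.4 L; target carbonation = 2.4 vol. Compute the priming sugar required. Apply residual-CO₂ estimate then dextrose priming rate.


residual = 14.695·(0.01821 + 0.09011·e^(−0.04·T));  sugar = (target − residual)·4.0·V
residual = 14.695·(0.01821 + 0.09011·e^(−0.04·11.1)) = 1.1170
sugar = (2.4 − 1.1170)·4.0·16.4

84.1646 g


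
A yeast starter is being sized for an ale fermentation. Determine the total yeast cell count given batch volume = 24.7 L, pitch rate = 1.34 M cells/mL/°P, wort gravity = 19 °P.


cells (billions) = rate · V_L · °P
cells = 1.34 · 24.7 · 19

628.8620 billion cells


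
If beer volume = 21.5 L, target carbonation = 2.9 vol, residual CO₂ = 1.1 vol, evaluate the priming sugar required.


sugar = (target − residual)·4.0·V
sugar = (2.9 − 1.1)·4.0·21.5

154.8000 g


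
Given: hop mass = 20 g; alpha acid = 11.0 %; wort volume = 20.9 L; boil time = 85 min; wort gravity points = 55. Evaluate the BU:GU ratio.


U = 1.65·0.000125^(GP/1000)·(1−e^(−0.04t))/4.15;  IBU = (α/100)·m·U·1000/V;  BU:GU = IBU/GP
U = 1.65·0.000125^(55/1000)·(1−e^(−0.04·85))/4.15 = 0.2344
IBU = (11.0/100)·20·0.2344·1000/20.9 = 24.6775
BU:GU = 24.6775/55

0.4487


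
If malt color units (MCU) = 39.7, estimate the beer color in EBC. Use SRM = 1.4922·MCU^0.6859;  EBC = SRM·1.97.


SRM = 1.4922·39.7^0.6859 = 18.6396
EBC = 18.6396·1.97

36.7201 EBC


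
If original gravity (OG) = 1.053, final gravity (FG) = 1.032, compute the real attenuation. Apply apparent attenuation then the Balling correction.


AA = (OG−FG)/(OG−1)·100;  RA = AA·0.8192
AA = (1.053 − 1.032)/(1.053 − 1)·100 = 39.6226
RA = 39.6226·0.8192

32.4589 %


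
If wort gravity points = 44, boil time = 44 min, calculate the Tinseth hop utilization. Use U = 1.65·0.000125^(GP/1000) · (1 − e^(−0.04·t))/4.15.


bigness = 1.65·0.000125^(44/1000) = 1.1111
boil_factor = (1 − e^(−0.04·44))/4.15 = 0.1995
U = 1.1111 · 0.1995

0.2217


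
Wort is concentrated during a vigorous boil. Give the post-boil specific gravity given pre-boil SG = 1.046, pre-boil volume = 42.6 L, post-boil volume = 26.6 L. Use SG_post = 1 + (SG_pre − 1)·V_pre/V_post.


pts_pre = (1.046 − 1)·1000 = 46.0000
pts_post = 46.0000·42.6/26.6 = 73.6692
SG_post = 1 + 73.6692/1000

1.0737


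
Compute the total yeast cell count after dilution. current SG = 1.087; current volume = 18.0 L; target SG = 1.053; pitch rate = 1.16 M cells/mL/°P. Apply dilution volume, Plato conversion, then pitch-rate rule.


V_w = V·((SG_c−1)/(SG_t−1)−1);  °P = 259 − 259/SG_t;  cells = rate·(V+V_w)·°P
V_w = 18.0·((1.087−1)/(1.053−1)−1) = 11.5472
V_final = 18.0 + 11.5472 = 29.5472
°P = 259 − 259/1.053 = 13.0361
cells = 1.16·29.5472·13.0361

446.8082 billion cells


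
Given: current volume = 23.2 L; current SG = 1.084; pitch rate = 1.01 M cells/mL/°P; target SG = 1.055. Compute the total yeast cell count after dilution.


V_w = V·((SG_c−1)/(SG_t−1)−1);  °P = 259 − 259/SG_t;  cells = rate·(V+V_w)·°P
V_w = 23.2·((1.084−1)/(1.055−1)−1) = 12.2327
V_final = 23.2 + 12.2327 = 35.4327
°P = 259 − 259/1.055 = 13.5024
cells = 1.01·35.4327·13.5024

483.2100 billion cells


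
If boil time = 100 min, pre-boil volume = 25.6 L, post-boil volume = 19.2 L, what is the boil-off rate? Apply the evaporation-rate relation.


rate = (V_pre − V_post) / (t_min/60)
rate = (25.6 − 19.2) / (100/60)

3.8400 L/hr


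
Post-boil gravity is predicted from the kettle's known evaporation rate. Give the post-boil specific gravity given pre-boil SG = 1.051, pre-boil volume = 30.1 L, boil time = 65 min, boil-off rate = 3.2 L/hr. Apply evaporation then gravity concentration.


V_post = V_pre − rate·(t/60);  SG_post = 1 + (SG_pre−1)·V_pre/V_post
V_post = 30.1 − 3.2·(65/60) = 26.6333
SG_post = 1 + (1.051 − 1)·30.1/26.6333

1.0576


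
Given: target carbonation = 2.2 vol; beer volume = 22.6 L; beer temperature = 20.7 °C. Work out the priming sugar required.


residual = 14.695·(0.01821 + 0.09011·e^(−0.04·T));  sugar = (target − residual)·4.0·V
residual = 14.695·(0.01821 + 0.09011·e^(−0.04·20.7)) = 0.8462
sugar = (2.2 − 0.8462)·4.0·22.6

122.3877 g


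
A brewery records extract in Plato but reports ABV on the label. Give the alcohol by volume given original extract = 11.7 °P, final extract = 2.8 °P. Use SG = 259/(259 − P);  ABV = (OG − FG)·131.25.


OG = 259/(259 − 11.7) = 1.0473
FG = 259/(259 − 2.8) = 1.0109
ABV = (1.0473 − 1.0109)·131.25

4.7751 % ABV


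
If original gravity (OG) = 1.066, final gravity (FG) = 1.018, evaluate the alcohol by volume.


ABV = (OG − FG) · 131.25
ABV = (1.066 − 1.018) · 131.25

6.3000 % ABV


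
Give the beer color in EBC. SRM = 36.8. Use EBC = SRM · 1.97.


EBC = 36.8 · 1.97

72.4960 EBC


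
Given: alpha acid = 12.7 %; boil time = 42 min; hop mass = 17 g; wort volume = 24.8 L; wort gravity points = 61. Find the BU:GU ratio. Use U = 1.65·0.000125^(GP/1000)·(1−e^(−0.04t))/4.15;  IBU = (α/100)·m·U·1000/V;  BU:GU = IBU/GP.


U = 1.65·0.000125^(61/1000)·(1−e^(−0.04·42))/4.15 = 0.1870
IBU = (12.7/100)·17·0.1870·1000/24.8 = 16.2770
BU:GU = 16.2770/61

0.2668


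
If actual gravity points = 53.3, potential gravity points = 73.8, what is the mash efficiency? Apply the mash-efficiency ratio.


efficiency = actual / potential × 100
efficiency = 53.3 / 73.8 × 100

72.2222 %


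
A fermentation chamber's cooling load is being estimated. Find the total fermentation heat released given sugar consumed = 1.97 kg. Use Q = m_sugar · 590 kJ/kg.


Q = 1.97 · 590

1162.3000 kJ


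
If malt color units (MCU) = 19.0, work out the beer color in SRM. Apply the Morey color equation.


SRM = 1.4922 · MCU^0.6859
SRM = 1.4922 · 19.0^0.6859

11.2441 SRM


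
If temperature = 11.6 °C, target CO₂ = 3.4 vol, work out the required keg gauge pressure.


psi = vols/(0.01821 + 0.09011·e^(−0.04·T)) − 14.695
psi = 3.4/(0.01821 + 0.09011·e^(−0.04·11.6)) − 14.695

30.7183 psi


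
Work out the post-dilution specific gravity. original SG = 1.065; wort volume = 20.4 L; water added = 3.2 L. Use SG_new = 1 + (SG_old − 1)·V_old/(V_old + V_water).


pts = (1.065 − 1)·1000·20.4/(20.4 + 3.2) = 56.1864
SG_new = 1 + 56.1864/1000

1.0562


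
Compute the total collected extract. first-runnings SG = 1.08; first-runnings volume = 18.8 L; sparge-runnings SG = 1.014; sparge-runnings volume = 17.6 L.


total = Σ (SG_i − 1)·1000·V_i
first = (1.08 − 1)·1000·18.8 = 1504.0000
sparge = (1.014 − 1)·1000·17.6 = 246.4000
total = 1504.0000 + 246.4000

1750.4000 gravity·L


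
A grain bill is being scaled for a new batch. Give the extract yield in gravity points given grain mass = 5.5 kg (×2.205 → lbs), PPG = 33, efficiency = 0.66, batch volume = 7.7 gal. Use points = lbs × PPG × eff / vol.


lbs = 5.5 × 2.205 = 12.1275
points = 12.1275 × 33 × 0.66 / 7.7

34.3035 points


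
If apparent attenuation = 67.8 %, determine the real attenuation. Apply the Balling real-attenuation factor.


RA = AA · 0.8192
RA = 67.8 · 0.8192

55.5418 %


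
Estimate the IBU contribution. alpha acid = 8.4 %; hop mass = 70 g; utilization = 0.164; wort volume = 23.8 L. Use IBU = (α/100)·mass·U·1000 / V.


IBU = (8.4/100)·70·0.164·1000 / 23.8

40.5176 IBU


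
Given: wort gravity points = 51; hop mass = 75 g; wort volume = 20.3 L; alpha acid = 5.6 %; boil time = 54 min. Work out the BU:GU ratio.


U = 1.65·0.000125^(GP/1000)·(1−e^(−0.04t))/4.15;  IBU = (α/100)·m·U·1000/V;  BU:GU = IBU/GP
U = 1.65·0.000125^(51/1000)·(1−e^(−0.04·54))/4.15 = 0.2224
IBU = (5.6/100)·75·0.2224·1000/20.3 = 46.0167
BU:GU = 46.0167/51

0.9023


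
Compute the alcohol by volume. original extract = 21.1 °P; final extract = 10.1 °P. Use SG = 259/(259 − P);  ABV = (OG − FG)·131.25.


OG = 259/(259 − 21.1) = 1.0887
FG = 259/(259 − 10.1) = 1.0406
ABV = (1.0887 − 1.0406)·131.25

6.3150 % ABV


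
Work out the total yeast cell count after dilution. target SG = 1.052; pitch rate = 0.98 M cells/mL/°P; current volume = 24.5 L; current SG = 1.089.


V_w = V·((SG_c−1)/(SG_t−1)−1);  °P = 259 − 259/SG_t;  cells = rate·(V+V_w)·°P
V_w = 24.5·((1.089−1)/(1.052−1)−1) = 17.4327
V_final = 24.5 + 17.4327 = 41.9327
°P = 259 − 259/1.052 = 12.8023
cells = 0.98·41.9327·12.8023

526.0974 billion cells


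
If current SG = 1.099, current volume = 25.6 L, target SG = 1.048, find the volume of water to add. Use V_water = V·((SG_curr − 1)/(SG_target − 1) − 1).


V_water = 25.6·((1.099 − 1)/(1.048 − 1) − 1)

27.2000 L


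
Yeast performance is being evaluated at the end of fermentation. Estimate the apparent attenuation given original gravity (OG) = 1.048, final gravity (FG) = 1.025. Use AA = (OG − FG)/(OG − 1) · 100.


AA = (1.048 − 1.025)/(1.048 − 1) · 100

47.9167 %


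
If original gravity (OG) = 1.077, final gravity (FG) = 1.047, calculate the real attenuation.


AA = (OG−FG)/(OG−1)·100;  RA = AA·0.8192
AA = (1.077 − 1.047)/(1.077 − 1)·100 = 38.9610
RA = 38.9610·0.8192

31.9169 %


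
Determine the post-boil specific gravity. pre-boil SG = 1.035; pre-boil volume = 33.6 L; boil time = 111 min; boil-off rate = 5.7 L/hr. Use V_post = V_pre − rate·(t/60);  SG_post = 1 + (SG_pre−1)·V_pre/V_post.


V_post = 33.6 − 5.7·(111/60) = 23.0550
SG_post = 1 + (1.035 − 1)·33.6/23.0550

1.0510


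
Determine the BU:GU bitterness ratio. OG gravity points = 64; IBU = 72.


BU:GU = IBU / OG_points
BU:GU = 72 / 64

1.1250


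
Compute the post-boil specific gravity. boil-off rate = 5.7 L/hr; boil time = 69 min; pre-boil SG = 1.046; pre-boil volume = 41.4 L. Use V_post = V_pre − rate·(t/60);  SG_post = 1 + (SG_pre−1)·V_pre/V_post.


V_post = 41.4 − 5.7·(69/60) = 34.8450
SG_post = 1 + (1.046 − 1)·41.4/34.8450

1.0547


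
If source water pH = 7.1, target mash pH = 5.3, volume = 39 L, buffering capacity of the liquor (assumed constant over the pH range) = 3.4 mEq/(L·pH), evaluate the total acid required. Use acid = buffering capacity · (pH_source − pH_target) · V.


acid = 3.4 · (7.1 − 5.3) · 39

238.6800 mEq


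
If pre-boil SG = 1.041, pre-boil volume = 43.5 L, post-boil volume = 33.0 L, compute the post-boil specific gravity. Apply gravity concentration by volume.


SG_post = 1 + (SG_pre − 1)·V_pre/V_post
pts_pre = (1.041 − 1)·1000 = 41.0000
pts_post = 41.0000·43.5/33.0 = 54.0455
SG_post = 1 + 54.0455/1000

1.0540


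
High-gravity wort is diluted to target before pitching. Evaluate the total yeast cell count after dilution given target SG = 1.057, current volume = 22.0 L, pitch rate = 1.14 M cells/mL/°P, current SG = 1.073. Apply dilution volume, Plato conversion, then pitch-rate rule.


V_w = V·((SG_c−1)/(SG_t−1)−1);  °P = 259 − 259/SG_t;  cells = rate·(V+V_w)·°P
V_w = 22.0·((1.073−1)/(1.057−1)−1) = 6.1754
V_final = 22.0 + 6.1754 = 28.1754
°P = 259 − 259/1.057 = 13.9669
cells = 1.14·28.1754·13.9669

448.6164 billion cells


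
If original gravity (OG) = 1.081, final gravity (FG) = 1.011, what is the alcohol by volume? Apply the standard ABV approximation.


ABV = (OG − FG) · 131.25
ABV = (1.081 − 1.011) · 131.25

9.1875 % ABV


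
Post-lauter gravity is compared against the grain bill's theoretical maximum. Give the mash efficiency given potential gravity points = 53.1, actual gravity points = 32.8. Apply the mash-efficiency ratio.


efficiency = actual / potential × 100
efficiency = 32.8 / 53.1 × 100

61.7702 %


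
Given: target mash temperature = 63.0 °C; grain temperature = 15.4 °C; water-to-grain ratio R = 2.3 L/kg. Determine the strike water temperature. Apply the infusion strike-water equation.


T_strike = (0.41/R)·(T_mash − T_grain) + T_mash
T_strike = (0.41/2.3)·(63.0 − 15.4) + 63.0

71.4852 °C


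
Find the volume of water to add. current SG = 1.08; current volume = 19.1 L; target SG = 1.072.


V_water = V·((SG_curr − 1)/(SG_target − 1) − 1)
V_water = 19.1·((1.08 − 1)/(1.072 − 1) − 1)

2.1222 L


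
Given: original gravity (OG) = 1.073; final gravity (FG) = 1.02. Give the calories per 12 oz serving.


ABW = (OG−FG)·131.25·0.79/FG;  °P = 259 − 259/SG (for OG→OE and FG→AE);  RE = 0.1808·OE + 0.8192·AE;  Cal = (6.9·ABW + 4·(RE−0.1))·FG·3.55
ABW = (1.073 − 1.02)·131.25·0.79/1.02 = 5.3877
OE = 259 − 259/1.073 = 17.6207 °P
AE = 259 − 259/1.02 = 5.0784 °P
RE = 0.1808·17.6207 + 0.8192·5.0784 = 7.3461 °P
Cal = (6.9·5.3877 + 4·(7.3461−0.1))·1.02·3.55

239.5628 kcal


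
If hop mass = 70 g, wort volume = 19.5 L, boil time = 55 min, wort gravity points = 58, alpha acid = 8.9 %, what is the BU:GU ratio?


U = 1.65·0.000125^(GP/1000)·(1−e^(−0.04t))/4.15;  IBU = (α/100)·m·U·1000/V;  BU:GU = IBU/GP
U = 1.65·0.000125^(58/1000)·(1−e^(−0.04·55))/4.15 = 0.2099
IBU = (8.9/100)·70·0.2099·1000/19.5 = 67.0669
BU:GU = 67.0669/58

1.1563


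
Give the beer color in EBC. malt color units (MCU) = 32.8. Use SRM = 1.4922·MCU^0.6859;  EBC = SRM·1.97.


SRM = 1.4922·32.8^0.6859 = 16.3518
EBC = 16.3518·1.97

32.2130 EBC


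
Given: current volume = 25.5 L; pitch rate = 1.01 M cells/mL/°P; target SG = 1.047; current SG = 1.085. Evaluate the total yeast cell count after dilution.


V_w = V·((SG_c−1)/(SG_t−1)−1);  °P = 259 − 259/SG_t;  cells = rate·(V+V_w)·°P
V_w = 25.5·((1.085−1)/(1.047−1)−1) = 20.6170
V_final = 25.5 + 20.6170 = 46.1170
°P = 259 − 259/1.047 = 11.6266
cells = 1.01·46.1170·11.6266

541.5438 billion cells


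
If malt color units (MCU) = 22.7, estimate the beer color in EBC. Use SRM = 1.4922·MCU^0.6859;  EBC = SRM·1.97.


SRM = 1.4922·22.7^0.6859 = 12.7036
EBC = 12.7036·1.97

25.0260 EBC


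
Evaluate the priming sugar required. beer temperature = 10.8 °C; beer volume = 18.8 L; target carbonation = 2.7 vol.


residual = 14.695·(0.01821 + 0.09011·e^(−0.04·T));  sugar = (target − residual)·4.0·V
residual = 14.695·(0.01821 + 0.09011·e^(−0.04·10.8)) = 1.1273
sugar = (2.7 − 1.1273)·4.0·18.8

118.2703 g


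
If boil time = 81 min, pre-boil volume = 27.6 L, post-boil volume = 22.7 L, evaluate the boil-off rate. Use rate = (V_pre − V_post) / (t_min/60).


rate = (27.6 − 22.7) / (81/60)

3.6296 L/hr


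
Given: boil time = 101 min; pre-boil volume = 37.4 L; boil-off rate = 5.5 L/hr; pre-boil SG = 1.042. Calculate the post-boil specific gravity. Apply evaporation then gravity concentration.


V_post = V_pre − rate·(t/60);  SG_post = 1 + (SG_pre−1)·V_pre/V_post
V_post = 37.4 − 5.5·(101/60) = 28.1417
SG_post = 1 + (1.042 − 1)·37.4/28.1417

1.0558


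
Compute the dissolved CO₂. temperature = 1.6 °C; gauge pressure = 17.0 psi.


vols = (P + 14.695)·(0.01821 + 0.09011·e^(−0.04·T))
vols = (17.0 + 14.695)·(0.01821 + 0.09011·e^(−0.04·1.6))

3.2561 volumes


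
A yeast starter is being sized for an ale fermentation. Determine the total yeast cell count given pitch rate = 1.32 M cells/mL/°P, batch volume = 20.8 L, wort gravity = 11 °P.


cells (billions) = rate · V_L · °P
cells = 1.32 · 20.8 · 11

302.0160 billion cells


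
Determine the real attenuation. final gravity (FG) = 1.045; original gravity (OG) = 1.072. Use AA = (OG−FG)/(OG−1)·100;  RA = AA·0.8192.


AA = (1.072 − 1.045)/(1.072 − 1)·100 = 37.5000
RA = 37.5000·0.8192

30.7200 %


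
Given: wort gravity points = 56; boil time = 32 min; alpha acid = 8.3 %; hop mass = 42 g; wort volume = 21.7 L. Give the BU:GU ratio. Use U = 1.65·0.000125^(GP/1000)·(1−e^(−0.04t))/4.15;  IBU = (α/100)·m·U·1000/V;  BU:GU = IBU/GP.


U = 1.65·0.000125^(56/1000)·(1−e^(−0.04·32))/4.15 = 0.1735
IBU = (8.3/100)·42·0.1735·1000/21.7 = 27.8769
BU:GU = 27.8769/56

0.4978


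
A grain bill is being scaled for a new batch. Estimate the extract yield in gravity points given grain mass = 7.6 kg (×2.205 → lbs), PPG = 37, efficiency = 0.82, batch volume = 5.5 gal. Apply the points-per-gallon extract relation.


points = lbs × PPG × eff / vol
lbs = 7.6 × 2.205 = 16.7580
points = 16.7580 × 37 × 0.82 / 5.5

92.4432 points


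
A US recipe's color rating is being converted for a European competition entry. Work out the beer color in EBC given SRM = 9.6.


EBC = SRM · 1.97
EBC = 9.6 · 1.97

18.9120 EBC


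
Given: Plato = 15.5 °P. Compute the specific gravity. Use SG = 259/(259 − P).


SG = 259/(259 − 15.5)

1.0637


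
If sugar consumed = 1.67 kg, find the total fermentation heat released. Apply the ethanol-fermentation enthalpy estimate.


Q = m_sugar · 590 kJ/kg
Q = 1.67 · 590

985.3000 kJ


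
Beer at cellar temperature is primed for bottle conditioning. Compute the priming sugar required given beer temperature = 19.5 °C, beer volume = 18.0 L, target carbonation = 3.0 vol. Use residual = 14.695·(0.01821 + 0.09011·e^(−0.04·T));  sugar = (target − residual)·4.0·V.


residual = 14.695·(0.01821 + 0.09011·e^(−0.04·19.5)) = 0.8746
sugar = (3.0 − 0.8746)·4.0·18.0

153.0287 g


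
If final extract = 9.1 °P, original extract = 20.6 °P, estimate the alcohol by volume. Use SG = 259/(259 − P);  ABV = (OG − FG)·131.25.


OG = 259/(259 − 20.6) = 1.0864
FG = 259/(259 − 9.1) = 1.0364
ABV = (1.0864 − 1.0364)·131.25

6.5618 % ABV


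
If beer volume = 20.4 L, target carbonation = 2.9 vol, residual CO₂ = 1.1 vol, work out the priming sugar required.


sugar = (target − residual)·4.0·V
sugar = (2.9 − 1.1)·4.0·20.4

146.8800 g


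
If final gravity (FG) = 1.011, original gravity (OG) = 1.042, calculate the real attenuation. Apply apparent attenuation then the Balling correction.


AA = (OG−FG)/(OG−1)·100;  RA = AA·0.8192
AA = (1.042 − 1.011)/(1.042 − 1)·100 = 73.8095
RA = 73.8095·0.8192

60.4648 %


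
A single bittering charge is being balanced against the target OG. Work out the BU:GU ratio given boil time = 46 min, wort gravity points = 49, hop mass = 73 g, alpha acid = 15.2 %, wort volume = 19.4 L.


U = 1.65·0.000125^(GP/1000)·(1−e^(−0.04t))/4.15;  IBU = (α/100)·m·U·1000/V;  BU:GU = IBU/GP
U = 1.65·0.000125^(49/1000)·(1−e^(−0.04·46))/4.15 = 0.2153
IBU = (15.2/100)·73·0.2153·1000/19.4 = 123.1514
BU:GU = 123.1514/49

2.5133


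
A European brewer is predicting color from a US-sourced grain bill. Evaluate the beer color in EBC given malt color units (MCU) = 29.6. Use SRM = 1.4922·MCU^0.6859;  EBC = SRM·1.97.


SRM = 1.4922·29.6^0.6859 = 15.2400
EBC = 15.2400·1.97

30.0229 EBC


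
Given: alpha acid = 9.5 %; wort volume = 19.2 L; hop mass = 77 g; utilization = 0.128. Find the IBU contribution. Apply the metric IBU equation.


IBU = (α/100)·mass·U·1000 / V
IBU = (9.5/100)·77·0.128·1000 / 19.2

48.7667 IBU


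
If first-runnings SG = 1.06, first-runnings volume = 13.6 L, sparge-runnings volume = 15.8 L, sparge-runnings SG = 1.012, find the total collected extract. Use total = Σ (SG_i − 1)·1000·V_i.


first = (1.06 − 1)·1000·13.6 = 816.0000
sparge = (1.012 − 1)·1000·15.8 = 189.6000
total = 816.0000 + 189.6000

1005.6000 gravity·L


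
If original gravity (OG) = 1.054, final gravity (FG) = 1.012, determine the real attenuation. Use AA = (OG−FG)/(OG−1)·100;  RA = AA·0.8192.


AA = (1.054 − 1.012)/(1.054 − 1)·100 = 77.7778
RA = 77.7778·0.8192

63.7156 %


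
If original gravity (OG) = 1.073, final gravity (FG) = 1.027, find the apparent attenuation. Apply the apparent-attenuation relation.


AA = (OG − FG)/(OG − 1) · 100
AA = (1.073 − 1.027)/(1.073 − 1) · 100

63.0137 %


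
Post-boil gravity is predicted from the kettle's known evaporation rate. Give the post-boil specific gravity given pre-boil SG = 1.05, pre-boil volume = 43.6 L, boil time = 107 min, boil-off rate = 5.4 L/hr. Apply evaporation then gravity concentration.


V_post = V_pre − rate·(t/60);  SG_post = 1 + (SG_pre−1)·V_pre/V_post
V_post = 43.6 − 5.4·(107/60) = 33.9700
SG_post = 1 + (1.05 − 1)·43.6/33.9700

1.0642


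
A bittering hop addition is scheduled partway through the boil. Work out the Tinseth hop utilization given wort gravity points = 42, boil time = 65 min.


U = 1.65·0.000125^(GP/1000) · (1 − e^(−0.04·t))/4.15
bigness = 1.65·0.000125^(42/1000) = 1.1312
boil_factor = (1 − e^(−0.04·65))/4.15 = 0.2231
U = 1.1312 · 0.2231

0.2523


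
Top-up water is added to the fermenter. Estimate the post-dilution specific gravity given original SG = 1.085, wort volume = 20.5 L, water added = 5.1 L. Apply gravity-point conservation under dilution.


SG_new = 1 + (SG_old − 1)·V_old/(V_old + V_water)
pts = (1.085 − 1)·1000·20.5/(20.5 + 5.1) = 68.0664
SG_new = 1 + 68.0664/1000

1.0681


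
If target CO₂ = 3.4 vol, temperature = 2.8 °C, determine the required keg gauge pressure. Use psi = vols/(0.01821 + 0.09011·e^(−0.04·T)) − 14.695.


psi = 3.4/(0.01821 + 0.09011·e^(−0.04·2.8)) − 14.695

19.7276 psi


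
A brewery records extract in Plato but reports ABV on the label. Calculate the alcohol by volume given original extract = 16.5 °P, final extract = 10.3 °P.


SG = 259/(259 − P);  ABV = (OG − FG)·131.25
OG = 259/(259 − 16.5) = 1.0680
FG = 259/(259 − 10.3) = 1.0414
ABV = (1.0680 − 1.0414)·131.25

3.4946 % ABV


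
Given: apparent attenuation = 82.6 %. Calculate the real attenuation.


RA = AA · 0.8192
RA = 82.6 · 0.8192

67.6659 %


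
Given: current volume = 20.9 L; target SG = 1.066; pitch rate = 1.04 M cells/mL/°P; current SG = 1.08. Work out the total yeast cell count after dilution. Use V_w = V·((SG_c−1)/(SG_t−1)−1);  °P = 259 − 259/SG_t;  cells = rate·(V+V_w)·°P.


V_w = 20.9·((1.08−1)/(1.066−1)−1) = 4.4333
V_final = 20.9 + 4.4333 = 25.3333
°P = 259 − 259/1.066 = 16.0356
cells = 1.04·25.3333·16.0356

422.4859 billion cells


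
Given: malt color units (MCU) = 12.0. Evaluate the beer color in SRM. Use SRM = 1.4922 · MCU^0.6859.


SRM = 1.4922 · 12.0^0.6859

8.2042 SRM


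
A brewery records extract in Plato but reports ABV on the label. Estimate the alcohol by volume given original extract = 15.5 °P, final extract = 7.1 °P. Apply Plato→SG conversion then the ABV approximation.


SG = 259/(259 − P);  ABV = (OG − FG)·131.25
OG = 259/(259 − 15.5) = 1.0637
FG = 259/(259 − 7.1) = 1.0282
ABV = (1.0637 − 1.0282)·131.25

4.6553 % ABV


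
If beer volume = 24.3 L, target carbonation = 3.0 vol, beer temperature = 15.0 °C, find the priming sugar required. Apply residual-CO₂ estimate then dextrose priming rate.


residual = 14.695·(0.01821 + 0.09011·e^(−0.04·T));  sugar = (target − residual)·4.0·V
residual = 14.695·(0.01821 + 0.09011·e^(−0.04·15.0)) = 0.9943
sugar = (3.0 − 0.9943)·4.0·24.3

194.9527 g


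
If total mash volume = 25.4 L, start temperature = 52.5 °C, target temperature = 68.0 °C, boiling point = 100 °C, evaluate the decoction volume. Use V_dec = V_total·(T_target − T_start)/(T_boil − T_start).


V_dec = 25.4·(68.0 − 52.5)/(100 − 52.5)

8.2884 L


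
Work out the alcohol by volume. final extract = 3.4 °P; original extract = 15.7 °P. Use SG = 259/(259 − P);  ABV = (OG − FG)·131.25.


OG = 259/(259 − 15.7) = 1.0645
FG = 259/(259 − 3.4) = 1.0133
ABV = (1.0645 − 1.0133)·131.25

6.7236 % ABV


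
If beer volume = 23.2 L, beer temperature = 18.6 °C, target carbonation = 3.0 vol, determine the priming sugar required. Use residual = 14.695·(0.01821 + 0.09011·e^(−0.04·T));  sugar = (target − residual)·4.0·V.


residual = 14.695·(0.01821 + 0.09011·e^(−0.04·18.6)) = 0.8969
sugar = (3.0 − 0.8969)·4.0·23.2

195.1721 g


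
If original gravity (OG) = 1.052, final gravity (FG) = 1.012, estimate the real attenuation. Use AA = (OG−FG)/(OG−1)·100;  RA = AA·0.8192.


AA = (1.052 − 1.012)/(1.052 − 1)·100 = 76.9231
RA = 76.9231·0.8192

63.0154 %


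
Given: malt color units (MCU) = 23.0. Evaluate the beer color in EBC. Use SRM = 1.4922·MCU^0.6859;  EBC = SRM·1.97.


SRM = 1.4922·23.0^0.6859 = 12.8185
EBC = 12.8185·1.97

25.2524 EBC


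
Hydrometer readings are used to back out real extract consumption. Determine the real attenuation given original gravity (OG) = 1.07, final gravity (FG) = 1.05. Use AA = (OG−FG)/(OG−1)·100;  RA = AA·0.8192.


AA = (1.07 − 1.05)/(1.07 − 1)·100 = 28.5714
RA = 28.5714·0.8192

23.4057 %


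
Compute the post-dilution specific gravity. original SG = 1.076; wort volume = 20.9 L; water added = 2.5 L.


SG_new = 1 + (SG_old − 1)·V_old/(V_old + V_water)
pts = (1.076 − 1)·1000·20.9/(20.9 + 2.5) = 67.8803
SG_new = 1 + 67.8803/1000

1.0679


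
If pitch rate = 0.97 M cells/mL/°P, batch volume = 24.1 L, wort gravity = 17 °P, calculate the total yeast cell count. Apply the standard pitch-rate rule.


cells (billions) = rate · V_L · °P
cells = 0.97 · 24.1 · 17

397.4090 billion cells


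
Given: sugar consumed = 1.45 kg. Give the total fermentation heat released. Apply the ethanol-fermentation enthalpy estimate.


Q = m_sugar · 590 kJ/kg
Q = 1.45 · 590

855.5000 kJ


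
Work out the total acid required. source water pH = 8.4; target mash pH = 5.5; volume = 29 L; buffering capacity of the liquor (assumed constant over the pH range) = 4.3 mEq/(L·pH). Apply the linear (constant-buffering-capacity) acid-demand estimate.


acid = buffering capacity · (pH_source − pH_target) · V
acid = 4.3 · (8.4 − 5.5) · 29

361.6300 mEq


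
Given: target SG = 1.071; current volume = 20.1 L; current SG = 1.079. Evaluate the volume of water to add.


V_water = V·((SG_curr − 1)/(SG_target − 1) − 1)
V_water = 20.1·((1.079 − 1)/(1.071 − 1) − 1)

2.2648 L


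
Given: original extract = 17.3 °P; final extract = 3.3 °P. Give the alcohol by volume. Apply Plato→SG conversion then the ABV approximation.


SG = 259/(259 − P);  ABV = (OG − FG)·131.25
OG = 259/(259 − 17.3) = 1.0716
FG = 259/(259 − 3.3) = 1.0129
ABV = (1.0716 − 1.0129)·131.25

7.7005 % ABV


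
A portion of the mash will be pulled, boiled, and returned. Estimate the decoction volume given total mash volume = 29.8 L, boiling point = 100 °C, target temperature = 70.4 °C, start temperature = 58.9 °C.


V_dec = V_total·(T_target − T_start)/(T_boil − T_start)
V_dec = 29.8·(70.4 − 58.9)/(100 − 58.9)

8.3382 L


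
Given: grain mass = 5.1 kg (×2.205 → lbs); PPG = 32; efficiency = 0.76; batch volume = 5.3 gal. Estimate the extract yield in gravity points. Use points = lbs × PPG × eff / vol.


lbs = 5.1 × 2.205 = 11.2455
points = 11.2455 × 32 × 0.76 / 5.3

51.6020 points


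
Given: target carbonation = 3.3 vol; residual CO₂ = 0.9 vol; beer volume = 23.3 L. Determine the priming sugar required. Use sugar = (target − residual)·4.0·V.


sugar = (3.3 − 0.9)·4.0·23.3

223.6800 g


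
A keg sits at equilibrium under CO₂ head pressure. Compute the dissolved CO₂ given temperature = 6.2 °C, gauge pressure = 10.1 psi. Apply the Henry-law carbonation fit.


vols = (P + 14.695)·(0.01821 + 0.09011·e^(−0.04·T))
vols = (10.1 + 14.695)·(0.01821 + 0.09011·e^(−0.04·6.2))

2.1951 volumes


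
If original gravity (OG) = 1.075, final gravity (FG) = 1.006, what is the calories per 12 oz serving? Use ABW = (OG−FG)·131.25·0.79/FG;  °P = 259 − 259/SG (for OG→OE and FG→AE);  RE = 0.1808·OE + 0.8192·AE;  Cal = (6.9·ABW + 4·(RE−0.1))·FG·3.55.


ABW = (1.075 − 1.006)·131.25·0.79/1.006 = 7.1118
OE = 259 − 259/1.075 = 18.0698 °P
AE = 259 − 259/1.006 = 1.5447 °P
RE = 0.1808·18.0698 + 0.8192·1.5447 = 4.5325 °P
Cal = (6.9·7.1118 + 4·(4.5325−0.1))·1.006·3.55

238.5665 kcal


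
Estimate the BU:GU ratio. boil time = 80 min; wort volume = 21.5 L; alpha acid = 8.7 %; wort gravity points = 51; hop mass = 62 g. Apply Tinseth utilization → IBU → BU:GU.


U = 1.65·0.000125^(GP/1000)·(1−e^(−0.04t))/4.15;  IBU = (α/100)·m·U·1000/V;  BU:GU = IBU/GP
U = 1.65·0.000125^(51/1000)·(1−e^(−0.04·80))/4.15 = 0.2412
IBU = (8.7/100)·62·0.2412·1000/21.5 = 60.5030
BU:GU = 60.5030/51

1.1863


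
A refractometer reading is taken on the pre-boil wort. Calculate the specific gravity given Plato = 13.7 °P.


SG = 259/(259 − P)
SG = 259/(259 − 13.7)

1.0558


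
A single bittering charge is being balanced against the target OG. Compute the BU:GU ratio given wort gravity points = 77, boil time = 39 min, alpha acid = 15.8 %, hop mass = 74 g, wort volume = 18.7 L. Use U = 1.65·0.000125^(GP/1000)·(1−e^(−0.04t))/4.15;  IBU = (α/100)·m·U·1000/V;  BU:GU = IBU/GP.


U = 1.65·0.000125^(77/1000)·(1−e^(−0.04·39))/4.15 = 0.1572
IBU = (15.8/100)·74·0.1572·1000/18.7 = 98.2873
BU:GU = 98.2873/77

1.2765


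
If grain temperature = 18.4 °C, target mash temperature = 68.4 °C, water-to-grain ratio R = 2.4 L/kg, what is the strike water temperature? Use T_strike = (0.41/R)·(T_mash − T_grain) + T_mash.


T_strike = (0.41/2.4)·(68.4 − 18.4) + 68.4

76.9417 °C


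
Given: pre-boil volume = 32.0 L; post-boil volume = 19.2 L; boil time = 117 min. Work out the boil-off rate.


rate = (V_pre − V_post) / (t_min/60)
rate = (32.0 − 19.2) / (117/60)

6.5641 L/hr


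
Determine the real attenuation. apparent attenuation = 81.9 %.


RA = AA · 0.8192
RA = 81.9 · 0.8192

67.0925 %


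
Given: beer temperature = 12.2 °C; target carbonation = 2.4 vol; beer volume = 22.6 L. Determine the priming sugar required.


residual = 14.695·(0.01821 + 0.09011·e^(−0.04·T));  sugar = (target − residual)·4.0·V
residual = 14.695·(0.01821 + 0.09011·e^(−0.04·12.2)) = 1.0804
sugar = (2.4 − 1.0804)·4.0·22.6

119.2883 g


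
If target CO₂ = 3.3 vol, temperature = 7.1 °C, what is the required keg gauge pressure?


psi = vols/(0.01821 + 0.09011·e^(−0.04·T)) − 14.695
psi = 3.3/(0.01821 + 0.09011·e^(−0.04·7.1)) − 14.695

23.6585 psi


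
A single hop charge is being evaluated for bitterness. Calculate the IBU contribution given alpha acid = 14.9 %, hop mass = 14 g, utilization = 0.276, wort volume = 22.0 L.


IBU = (α/100)·mass·U·1000 / V
IBU = (14.9/100)·14·0.276·1000 / 22.0

26.1698 IBU


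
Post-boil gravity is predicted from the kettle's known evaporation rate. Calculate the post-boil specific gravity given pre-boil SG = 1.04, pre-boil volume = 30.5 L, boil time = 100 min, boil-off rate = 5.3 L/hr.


V_post = V_pre − rate·(t/60);  SG_post = 1 + (SG_pre−1)·V_pre/V_post
V_post = 30.5 − 5.3·(100/60) = 21.6667
SG_post = 1 + (1.04 − 1)·30.5/21.6667

1.0563


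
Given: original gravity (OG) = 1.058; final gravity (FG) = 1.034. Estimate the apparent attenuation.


AA = (OG − FG)/(OG − 1) · 100
AA = (1.058 − 1.034)/(1.058 − 1) · 100

41.3793 %


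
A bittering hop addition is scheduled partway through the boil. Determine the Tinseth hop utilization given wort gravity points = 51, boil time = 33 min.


U = 1.65·0.000125^(GP/1000) · (1 − e^(−0.04·t))/4.15
bigness = 1.65·0.000125^(51/1000) = 1.0433
boil_factor = (1 − e^(−0.04·33))/4.15 = 0.1766
U = 1.0433 · 0.1766

0.1842


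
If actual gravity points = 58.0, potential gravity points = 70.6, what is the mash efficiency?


efficiency = actual / potential × 100
efficiency = 58.0 / 70.6 × 100

82.1530 %


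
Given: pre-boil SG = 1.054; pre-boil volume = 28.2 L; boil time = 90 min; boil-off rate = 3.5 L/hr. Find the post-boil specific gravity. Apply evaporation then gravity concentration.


V_post = V_pre − rate·(t/60);  SG_post = 1 + (SG_pre−1)·V_pre/V_post
V_post = 28.2 − 3.5·(90/60) = 22.9500
SG_post = 1 + (1.054 − 1)·28.2/22.9500

1.0664


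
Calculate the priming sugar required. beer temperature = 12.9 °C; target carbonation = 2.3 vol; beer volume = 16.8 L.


residual = 14.695·(0.01821 + 0.09011·e^(−0.04·T));  sugar = (target − residual)·4.0·V
residual = 14.695·(0.01821 + 0.09011·e^(−0.04·12.9)) = 1.0580
sugar = (2.3 − 1.0580)·4.0·16.8

83.4627 g


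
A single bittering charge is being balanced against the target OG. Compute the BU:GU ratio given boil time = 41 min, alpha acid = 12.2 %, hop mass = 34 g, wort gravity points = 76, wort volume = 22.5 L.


U = 1.65·0.000125^(GP/1000)·(1−e^(−0.04t))/4.15;  IBU = (α/100)·m·U·1000/V;  BU:GU = IBU/GP
U = 1.65·0.000125^(76/1000)·(1−e^(−0.04·41))/4.15 = 0.1619
IBU = (12.2/100)·34·0.1619·1000/22.5 = 29.8403
BU:GU = 29.8403/76

0.3926


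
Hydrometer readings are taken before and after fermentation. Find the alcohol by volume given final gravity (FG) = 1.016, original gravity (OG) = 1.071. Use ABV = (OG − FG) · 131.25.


ABV = (1.071 − 1.016) · 131.25

7.2187 % ABV


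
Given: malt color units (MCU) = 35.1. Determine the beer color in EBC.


SRM = 1.4922·MCU^0.6859;  EBC = SRM·1.97
SRM = 1.4922·35.1^0.6859 = 17.1298
EBC = 17.1298·1.97

33.7458 EBC


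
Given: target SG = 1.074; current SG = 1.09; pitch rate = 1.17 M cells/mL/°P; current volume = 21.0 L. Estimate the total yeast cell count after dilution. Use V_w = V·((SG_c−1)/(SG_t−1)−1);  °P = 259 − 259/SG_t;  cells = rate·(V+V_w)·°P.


V_w = 21.0·((1.09−1)/(1.074−1)−1) = 4.5405
V_final = 21.0 + 4.5405 = 25.5405
°P = 259 − 259/1.074 = 17.8454
cells = 1.17·25.5405·17.8454

533.2651 billion cells


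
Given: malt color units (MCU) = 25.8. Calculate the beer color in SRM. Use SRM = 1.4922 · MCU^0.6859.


SRM = 1.4922 · 25.8^0.6859

13.8694 SRM


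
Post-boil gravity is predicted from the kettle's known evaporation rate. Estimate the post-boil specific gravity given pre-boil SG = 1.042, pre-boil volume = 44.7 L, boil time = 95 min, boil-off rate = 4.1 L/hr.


V_post = V_pre − rate·(t/60);  SG_post = 1 + (SG_pre−1)·V_pre/V_post
V_post = 44.7 − 4.1·(95/60) = 38.2083
SG_post = 1 + (1.042 − 1)·44.7/38.2083

1.0491


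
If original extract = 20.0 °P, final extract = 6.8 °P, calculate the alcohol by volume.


SG = 259/(259 − P);  ABV = (OG − FG)·131.25
OG = 259/(259 − 20.0) = 1.0837
FG = 259/(259 − 6.8) = 1.0270
ABV = (1.0837 − 1.0270)·131.25

7.4444 % ABV


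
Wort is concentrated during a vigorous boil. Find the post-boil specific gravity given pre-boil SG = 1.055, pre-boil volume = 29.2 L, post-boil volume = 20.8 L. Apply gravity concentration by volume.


SG_post = 1 + (SG_pre − 1)·V_pre/V_post
pts_pre = (1.055 − 1)·1000 = 55.0000
pts_post = 55.0000·29.2/20.8 = 77.2115
SG_post = 1 + 77.2115/1000

1.0772


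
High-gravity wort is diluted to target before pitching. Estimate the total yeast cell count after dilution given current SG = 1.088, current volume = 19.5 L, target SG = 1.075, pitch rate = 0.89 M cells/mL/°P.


V_w = V·((SG_c−1)/(SG_t−1)−1);  °P = 259 − 259/SG_t;  cells = rate·(V+V_w)·°P
V_w = 19.5·((1.088−1)/(1.075−1)−1) = 3.3800
V_final = 19.5 + 3.3800 = 22.8800
°P = 259 − 259/1.075 = 18.0698
cells = 0.89·22.8800·18.0698

367.9583 billion cells


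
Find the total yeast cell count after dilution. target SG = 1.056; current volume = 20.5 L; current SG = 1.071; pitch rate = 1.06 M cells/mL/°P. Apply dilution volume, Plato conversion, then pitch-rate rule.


V_w = V·((SG_c−1)/(SG_t−1)−1);  °P = 259 − 259/SG_t;  cells = rate·(V+V_w)·°P
V_w = 20.5·((1.071−1)/(1.056−1)−1) = 5.4911
V_final = 20.5 + 5.4911 = 25.9911
°P = 259 − 259/1.056 = 13.7348
cells = 1.06·25.9911·13.7348

378.4024 billion cells


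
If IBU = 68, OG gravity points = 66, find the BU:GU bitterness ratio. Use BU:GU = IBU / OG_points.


BU:GU = 68 / 66

1.0303


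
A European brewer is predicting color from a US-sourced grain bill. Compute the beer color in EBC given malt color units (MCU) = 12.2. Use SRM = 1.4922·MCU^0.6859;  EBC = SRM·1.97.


SRM = 1.4922·12.2^0.6859 = 8.2978
EBC = 8.2978·1.97

16.3466 EBC


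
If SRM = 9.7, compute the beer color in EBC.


EBC = SRM · 1.97
EBC = 9.7 · 1.97

19.1090 EBC


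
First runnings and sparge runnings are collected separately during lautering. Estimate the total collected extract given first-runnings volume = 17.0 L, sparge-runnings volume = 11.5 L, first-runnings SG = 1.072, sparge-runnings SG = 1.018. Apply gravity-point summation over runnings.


total = Σ (SG_i − 1)·1000·V_i
first = (1.072 − 1)·1000·17.0 = 1224.0000
sparge = (1.018 − 1)·1000·11.5 = 207.0000
total = 1224.0000 + 207.0000

1431.0000 gravity·L


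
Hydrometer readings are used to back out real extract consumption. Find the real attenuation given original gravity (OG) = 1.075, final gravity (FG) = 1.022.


AA = (OG−FG)/(OG−1)·100;  RA = AA·0.8192
AA = (1.075 − 1.022)/(1.075 − 1)·100 = 70.6667
RA = 70.6667·0.8192

57.8901 %


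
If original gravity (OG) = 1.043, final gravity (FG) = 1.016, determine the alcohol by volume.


ABV = (OG − FG) · 131.25
ABV = (1.043 − 1.016) · 131.25

3.5437 % ABV


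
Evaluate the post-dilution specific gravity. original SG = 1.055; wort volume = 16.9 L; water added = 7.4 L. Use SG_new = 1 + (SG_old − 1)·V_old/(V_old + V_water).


pts = (1.055 − 1)·1000·16.9/(16.9 + 7.4) = 38.2510
SG_new = 1 + 38.2510/1000

1.0383
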